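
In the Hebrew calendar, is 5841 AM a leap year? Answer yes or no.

Hebrew year 5841 is year 8 of its 19-year Metonic cycle; leap years are at positions 3, 6, 8, 11, 14, 17, 19, so it is a leap year (13 months).

yes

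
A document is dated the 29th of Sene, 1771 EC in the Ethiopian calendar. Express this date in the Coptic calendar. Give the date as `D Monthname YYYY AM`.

29 Paoni 1495 AM

Julian Day Number of the source date = 2371011.
Converting JDN 2371011 to the Coptic calendar gives 29 Paoni 1495 AM.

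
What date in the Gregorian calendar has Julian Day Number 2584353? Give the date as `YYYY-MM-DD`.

2363-08-14

Counting from JDN 2299161 = 15 Oct 1582 gives an offset of 285192 days.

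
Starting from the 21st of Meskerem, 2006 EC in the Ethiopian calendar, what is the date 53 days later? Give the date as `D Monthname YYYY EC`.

The starting date is JDN 2456567; 2456567 + 53 = 2456620.
JDN 2456620 corresponds to 14 Hidar 2006 EC.

14 Hidar 2006 EC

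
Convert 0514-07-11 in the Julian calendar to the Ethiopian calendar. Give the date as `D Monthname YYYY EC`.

Julian Day Number of the source date = 1908988.
Converting JDN 1908988 to the Ethiopian calendar gives 17 Hamle 506 EC.

17 Hamle 506 EC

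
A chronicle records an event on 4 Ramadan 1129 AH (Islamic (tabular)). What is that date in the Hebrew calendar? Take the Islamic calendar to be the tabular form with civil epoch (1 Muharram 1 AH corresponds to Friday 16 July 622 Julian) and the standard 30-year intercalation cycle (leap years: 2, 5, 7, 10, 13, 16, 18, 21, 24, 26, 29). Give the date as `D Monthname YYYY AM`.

5 Elul 5477 AM

Julian Day Number of the source date = 2348405.
Converting JDN 2348405 to the Hebrew calendar gives 5 Elul 5477 AM.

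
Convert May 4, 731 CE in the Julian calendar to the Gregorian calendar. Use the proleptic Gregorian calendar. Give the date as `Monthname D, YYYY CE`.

May 8, 731 CE

The Julian–Gregorian offset here is 4 days (Julian trailing).
4 May 731 Julian + 4 days → 8 May 731 Gregorian.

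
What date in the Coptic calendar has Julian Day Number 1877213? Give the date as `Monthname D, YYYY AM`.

Epip 19, 143 AM

The proleptic Gregorian equivalent of JDN 1877213 is 14 July 427.
In the Coptic calendar that day is Epip 19, 143 AM.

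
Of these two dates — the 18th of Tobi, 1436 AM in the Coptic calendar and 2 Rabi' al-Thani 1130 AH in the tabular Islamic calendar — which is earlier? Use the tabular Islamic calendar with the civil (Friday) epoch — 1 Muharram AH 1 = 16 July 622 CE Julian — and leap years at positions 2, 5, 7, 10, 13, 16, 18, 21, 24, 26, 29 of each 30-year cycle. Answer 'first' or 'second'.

second

Converting both to JDN: 2349301 vs 2348610; the smaller is the second.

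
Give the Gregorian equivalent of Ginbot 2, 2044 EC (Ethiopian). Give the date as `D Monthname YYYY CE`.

Both dates share Julian Day Number 2470668; in the Gregorian calendar that is 10 May 2052 CE.

10 May 2052 CE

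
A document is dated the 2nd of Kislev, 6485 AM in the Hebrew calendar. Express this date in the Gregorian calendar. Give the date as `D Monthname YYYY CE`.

11 November 2724 CE

Both dates share Julian Day Number 2716295; in the Gregorian calendar that is 11 November 2724 CE.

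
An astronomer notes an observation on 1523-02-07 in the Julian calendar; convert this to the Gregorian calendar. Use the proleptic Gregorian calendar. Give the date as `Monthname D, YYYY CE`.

The Julian–Gregorian offset here is 10 days (Julian trailing).
7 February 1523 Julian + 10 days → 17 February 1523 Gregorian.

February 17, 1523 CE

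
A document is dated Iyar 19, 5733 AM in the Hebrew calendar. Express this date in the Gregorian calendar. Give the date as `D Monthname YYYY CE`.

Julian Day Number of the source date = 2441824.
Converting JDN 2441824 to the Gregorian calendar gives 21 May 1973 CE.

21 May 1973 CE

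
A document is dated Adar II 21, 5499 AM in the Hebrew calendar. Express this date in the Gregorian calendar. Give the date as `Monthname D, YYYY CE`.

Both dates share Julian Day Number 2356306; in the Gregorian calendar that is 31 March 1739 CE.

March 31, 1739 CE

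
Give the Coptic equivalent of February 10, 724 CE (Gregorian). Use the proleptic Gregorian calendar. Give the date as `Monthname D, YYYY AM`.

Julian Day Number of the source date = 1985535.
Converting JDN 1985535 to the Coptic calendar gives 11 Meshir 440 AM.

Meshir 11, 440 AM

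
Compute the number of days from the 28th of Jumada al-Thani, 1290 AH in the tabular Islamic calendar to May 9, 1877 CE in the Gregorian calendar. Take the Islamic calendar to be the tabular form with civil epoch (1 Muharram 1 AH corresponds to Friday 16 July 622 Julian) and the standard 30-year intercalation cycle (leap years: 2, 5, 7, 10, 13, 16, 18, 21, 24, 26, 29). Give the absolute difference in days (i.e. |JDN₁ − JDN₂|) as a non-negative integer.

First date → JDN 2405394; second date → JDN 2406749.
The interval is |2405394 − 2406749| = 1355 days.

1355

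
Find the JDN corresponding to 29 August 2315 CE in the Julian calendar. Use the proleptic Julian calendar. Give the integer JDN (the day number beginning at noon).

Equivalently 14 September 2315 (Gregorian).
JDN 2400001 is 17 November 1858 CE (Gregorian), MJD 0; the target day is +166851 days from there, so JDN = 2566852.

2566852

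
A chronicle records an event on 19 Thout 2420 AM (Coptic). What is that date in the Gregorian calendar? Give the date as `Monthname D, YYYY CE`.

October 6, 2703 CE

Both dates share Julian Day Number 2708588; in the Gregorian calendar that is 6 October 2703 CE.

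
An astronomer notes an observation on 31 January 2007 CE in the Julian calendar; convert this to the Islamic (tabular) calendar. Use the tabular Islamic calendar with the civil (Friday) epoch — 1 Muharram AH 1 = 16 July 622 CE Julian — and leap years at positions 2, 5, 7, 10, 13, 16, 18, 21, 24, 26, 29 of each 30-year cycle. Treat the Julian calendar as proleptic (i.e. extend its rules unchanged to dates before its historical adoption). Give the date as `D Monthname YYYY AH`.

The source date corresponds to 13 February 2007 in the Gregorian calendar (JDN 2454145).
That day falls on 25 Muharram 1428 AH in the tabular Islamic calendar.

25 Muharram 1428 AH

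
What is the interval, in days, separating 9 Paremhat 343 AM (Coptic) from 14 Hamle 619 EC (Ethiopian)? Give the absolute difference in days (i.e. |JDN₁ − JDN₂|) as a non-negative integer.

JDN of the first date = 1950133.
JDN of the second date = 1950258.
|1950258 − 1950133| = 125.

125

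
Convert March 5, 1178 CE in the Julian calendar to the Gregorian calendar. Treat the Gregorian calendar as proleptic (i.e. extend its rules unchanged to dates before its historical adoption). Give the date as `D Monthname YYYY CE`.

12 March 1178 CE

The Julian–Gregorian offset here is 7 days (Julian trailing).
5 March 1178 Julian + 7 days → 12 March 1178 Gregorian.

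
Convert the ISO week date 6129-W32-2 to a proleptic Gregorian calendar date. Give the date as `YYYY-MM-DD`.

ISO week 1 of 6129 is the week containing the first Thursday of 6129.
Week 32, day 2 (Tuesday) lands on 6129-08-09.

6129-08-09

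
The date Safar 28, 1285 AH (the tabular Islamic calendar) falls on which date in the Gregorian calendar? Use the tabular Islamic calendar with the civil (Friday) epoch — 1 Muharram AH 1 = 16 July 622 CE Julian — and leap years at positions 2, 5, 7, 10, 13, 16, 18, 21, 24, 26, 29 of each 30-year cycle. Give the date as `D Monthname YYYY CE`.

Julian Day Number of the source date = 2403504.
Converting JDN 2403504 to the Gregorian calendar gives 20 June 1868 CE.

20 June 1868 CE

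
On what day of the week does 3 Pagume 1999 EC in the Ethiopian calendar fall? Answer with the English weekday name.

Saturday

Equivalently 8 September 2007 Gregorian, JDN 2454352.
2454352 ≡ 5 (mod 7); counting from Monday = 0 gives Saturday.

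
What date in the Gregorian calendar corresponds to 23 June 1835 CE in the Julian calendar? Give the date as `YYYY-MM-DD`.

The Julian–Gregorian offset here is 12 days (Julian trailing).
23 June 1835 Julian + 12 days → 5 July 1835 Gregorian.

1835-07-05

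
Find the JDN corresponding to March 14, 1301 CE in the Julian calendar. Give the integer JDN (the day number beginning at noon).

2196321

In the proleptic Gregorian calendar the same day is 22 March 1301.
JDN 2400001 is 17 November 1858 CE (Gregorian), MJD 0; the target day is −203680 days from there, so JDN = 2196321.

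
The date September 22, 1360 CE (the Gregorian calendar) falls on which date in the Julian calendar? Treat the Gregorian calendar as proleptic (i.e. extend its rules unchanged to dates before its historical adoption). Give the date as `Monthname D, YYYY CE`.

September 14, 1360 CE

For dates in this range the Gregorian date is 8 days ahead of the Julian.
22 September 1360 Gregorian − 8 days → 14 September 1360 Julian.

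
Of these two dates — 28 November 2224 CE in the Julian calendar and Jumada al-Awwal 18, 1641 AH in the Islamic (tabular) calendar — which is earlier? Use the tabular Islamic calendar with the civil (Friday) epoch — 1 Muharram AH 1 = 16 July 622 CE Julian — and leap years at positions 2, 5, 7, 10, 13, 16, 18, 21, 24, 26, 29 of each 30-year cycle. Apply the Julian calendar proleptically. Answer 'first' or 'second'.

second

First date → JDN 2533706; second date → JDN 2529736.
JDN 2529736 < JDN 2533706, so the second date is earlier.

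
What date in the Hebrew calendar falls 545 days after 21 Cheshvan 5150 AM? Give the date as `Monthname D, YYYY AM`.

The starting date is JDN 2228704; 2228704 + 545 = 2229249.
JDN 2229249 corresponds to Sivan 5, 5151 AM.

Sivan 5, 5151 AM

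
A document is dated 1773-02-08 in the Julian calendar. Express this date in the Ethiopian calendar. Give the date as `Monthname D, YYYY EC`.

Yekatit 14, 1765 EC

Julian Day Number of the source date = 2368685.
Converting JDN 2368685 to the Ethiopian calendar gives 14 Yekatit 1765 EC.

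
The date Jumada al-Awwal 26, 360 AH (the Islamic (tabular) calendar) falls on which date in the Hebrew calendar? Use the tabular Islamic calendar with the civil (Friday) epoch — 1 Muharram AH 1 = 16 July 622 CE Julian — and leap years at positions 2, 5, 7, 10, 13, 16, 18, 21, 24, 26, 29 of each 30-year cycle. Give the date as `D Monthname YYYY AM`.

Both dates share Julian Day Number 2075801; in the Hebrew calendar that is 27 Adar II 4731 AM.

27 Adar II 4731 AM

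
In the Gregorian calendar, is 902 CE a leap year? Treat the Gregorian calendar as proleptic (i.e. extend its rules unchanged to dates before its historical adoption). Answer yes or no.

902 is not divisible by 4, so it is a common year.

no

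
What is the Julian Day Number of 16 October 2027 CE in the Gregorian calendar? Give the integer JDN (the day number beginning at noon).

JDN 2299161 is 15 October 1582 CE (Gregorian); the target day is +162534 days from there, so JDN = 2461695.

2461695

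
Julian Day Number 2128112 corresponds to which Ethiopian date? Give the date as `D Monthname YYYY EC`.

The proleptic Gregorian equivalent of JDN 2128112 is 22 June 1114.
In the Ethiopian calendar that day is 21 Sene 1106 EC.

21 Sene 1106 EC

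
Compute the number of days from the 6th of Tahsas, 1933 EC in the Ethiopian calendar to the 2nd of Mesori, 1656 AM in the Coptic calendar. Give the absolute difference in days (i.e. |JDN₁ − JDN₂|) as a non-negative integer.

First date → JDN 2429979; second date → JDN 2429850.
The interval is |2429979 − 2429850| = 129 days.

129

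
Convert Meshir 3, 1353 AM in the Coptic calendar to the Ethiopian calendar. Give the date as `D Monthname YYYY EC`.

3 Yekatit 1629 EC

The source date corresponds to 7 February 1637 in the Gregorian calendar (JDN 2319000).
That day falls on 3 Yekatit 1629 EC in the Ethiopian calendar.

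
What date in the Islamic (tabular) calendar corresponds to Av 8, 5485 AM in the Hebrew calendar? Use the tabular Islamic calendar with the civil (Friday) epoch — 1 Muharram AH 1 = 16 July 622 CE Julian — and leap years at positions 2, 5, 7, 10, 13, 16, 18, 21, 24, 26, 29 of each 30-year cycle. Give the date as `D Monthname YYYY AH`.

The source date corresponds to 18 July 1725 in the Gregorian calendar (JDN 2351302).
That day falls on 7 Dhu al-Qa'dah 1137 AH in the tabular Islamic calendar.

7 Dhu al-Qa'dah 1137 AH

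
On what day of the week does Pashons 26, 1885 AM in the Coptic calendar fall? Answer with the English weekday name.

Sunday

This is JDN 2513426 (4 June 2169 Gregorian).
Since JDN mod 7 = 6 (0 = Monday), the day is Sunday.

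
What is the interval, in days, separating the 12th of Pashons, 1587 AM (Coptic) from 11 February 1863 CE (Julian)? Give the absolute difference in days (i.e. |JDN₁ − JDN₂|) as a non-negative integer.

JDN of the first date = 2404567.
JDN of the second date = 2401560.
|2401560 − 2404567| = 3007.

3007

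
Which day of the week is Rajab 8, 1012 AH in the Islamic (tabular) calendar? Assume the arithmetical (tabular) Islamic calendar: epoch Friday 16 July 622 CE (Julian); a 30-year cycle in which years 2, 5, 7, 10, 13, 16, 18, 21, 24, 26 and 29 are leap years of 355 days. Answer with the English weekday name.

Equivalently 12 December 1603 Gregorian, JDN 2306889.
Since JDN mod 7 = 4 (0 = Monday), the day is Friday.

Friday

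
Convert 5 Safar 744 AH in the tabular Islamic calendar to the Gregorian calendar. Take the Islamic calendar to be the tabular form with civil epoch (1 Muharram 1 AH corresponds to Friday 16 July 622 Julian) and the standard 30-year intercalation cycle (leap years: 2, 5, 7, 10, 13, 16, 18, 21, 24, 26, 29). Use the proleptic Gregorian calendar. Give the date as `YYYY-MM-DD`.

Julian Day Number of the source date = 2211768.
Converting JDN 2211768 to the Gregorian calendar gives 7 July 1343 CE.

1343-07-07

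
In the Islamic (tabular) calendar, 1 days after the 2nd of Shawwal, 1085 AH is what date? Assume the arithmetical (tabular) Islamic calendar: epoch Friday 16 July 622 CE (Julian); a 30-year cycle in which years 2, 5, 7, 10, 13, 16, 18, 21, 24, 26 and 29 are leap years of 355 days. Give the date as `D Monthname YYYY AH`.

Counting 1 day forward from JDN 2332840 reaches JDN 2332841, which is 3 Shawwal 1085 AH.

3 Shawwal 1085 AH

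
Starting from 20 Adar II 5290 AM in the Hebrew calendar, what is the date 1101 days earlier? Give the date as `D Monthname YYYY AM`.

Counting 1101 days back from JDN 2279968 reaches JDN 2278867, which is 12 Nisan 5287 AM.

12 Nisan 5287 AM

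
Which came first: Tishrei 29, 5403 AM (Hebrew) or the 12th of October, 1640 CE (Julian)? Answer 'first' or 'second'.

Converting both to JDN: 2321084 vs 2320353; the smaller is the second.

second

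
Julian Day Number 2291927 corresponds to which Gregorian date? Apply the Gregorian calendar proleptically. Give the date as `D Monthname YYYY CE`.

Counting from JDN 2299161 = 15 Oct 1582 gives an offset of -7234 days.

25 December 1562 CE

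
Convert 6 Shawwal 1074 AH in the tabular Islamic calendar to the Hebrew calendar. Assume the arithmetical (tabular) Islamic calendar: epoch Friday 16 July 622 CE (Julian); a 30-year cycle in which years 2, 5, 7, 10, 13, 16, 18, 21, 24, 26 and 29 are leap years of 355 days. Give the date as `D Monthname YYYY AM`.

The source date corresponds to 2 May 1664 in the Gregorian calendar (JDN 2328946).
That day falls on 7 Iyar 5424 AM in the Hebrew calendar.

7 Iyar 5424 AM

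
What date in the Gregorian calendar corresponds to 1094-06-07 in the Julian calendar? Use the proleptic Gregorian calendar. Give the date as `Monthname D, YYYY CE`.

June 13, 1094 CE

At this point the Julian calendar is 6 days behind the Gregorian.
7 June 1094 Julian + 6 days → 13 June 1094 Gregorian.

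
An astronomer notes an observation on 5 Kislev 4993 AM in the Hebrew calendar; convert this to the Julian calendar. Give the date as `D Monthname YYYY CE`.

19 November 1232 CE

Both dates share Julian Day Number 2171369; in the Julian calendar that is 19 November 1232 CE.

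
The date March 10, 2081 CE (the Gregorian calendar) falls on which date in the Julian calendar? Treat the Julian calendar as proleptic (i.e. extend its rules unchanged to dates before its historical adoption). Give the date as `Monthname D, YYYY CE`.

February 25, 2081 CE

The Julian–Gregorian offset here is 13 days (Julian trailing).
10 March 2081 Gregorian − 13 days → 25 February 2081 Julian.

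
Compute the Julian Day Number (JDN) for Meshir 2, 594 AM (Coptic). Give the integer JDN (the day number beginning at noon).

In the proleptic Gregorian calendar the same day is 31 January 878.
JDN 2451545 is 1 January 2000 CE (Gregorian); the target day is −409771 days from there, so JDN = 2041774.

2041774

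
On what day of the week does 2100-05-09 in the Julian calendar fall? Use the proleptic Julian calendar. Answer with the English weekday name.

Sunday

In the Gregorian calendar this is 23 May 2100 (JDN 2488212).
2488212 ≡ 6 (mod 7); counting from Monday = 0 gives Sunday.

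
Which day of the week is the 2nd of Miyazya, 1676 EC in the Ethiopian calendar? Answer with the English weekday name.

In the Gregorian calendar this is 7 April 1684 (JDN 2336226).
JDN 2336226 mod 7 = 4, and JDN 0 was a Monday, so this is a Friday.

Friday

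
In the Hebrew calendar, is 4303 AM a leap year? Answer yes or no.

no

Hebrew year 4303 is year 9 of its 19-year Metonic cycle; leap years are at positions 3, 6, 8, 11, 14, 17, 19, so it is a common year (12 months).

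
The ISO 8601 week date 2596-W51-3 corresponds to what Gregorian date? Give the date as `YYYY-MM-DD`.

2596-12-21

ISO week 1 of 2596 is the week containing the first Thursday of 2596.
Week 51, day 3 (Wednesday) lands on 2596-12-21.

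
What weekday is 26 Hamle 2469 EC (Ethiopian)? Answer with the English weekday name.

Thursday

In the Gregorian calendar this is 5 August 2477 (JDN 2625983).
JDN 2625983 mod 7 = 3, and JDN 0 was a Monday, so this is a Thursday.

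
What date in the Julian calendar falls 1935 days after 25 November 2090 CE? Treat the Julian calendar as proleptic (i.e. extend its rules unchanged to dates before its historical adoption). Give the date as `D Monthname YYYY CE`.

Counting 1935 days forward from JDN 2484759 reaches JDN 2486694, which is 13 March 2096 CE.

13 March 2096 CE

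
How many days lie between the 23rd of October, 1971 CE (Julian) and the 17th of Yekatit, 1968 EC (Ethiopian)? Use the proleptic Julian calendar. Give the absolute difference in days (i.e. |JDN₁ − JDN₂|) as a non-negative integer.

1573

First date → JDN 2441261; second date → JDN 2442834.
The interval is |2441261 − 2442834| = 1573 days.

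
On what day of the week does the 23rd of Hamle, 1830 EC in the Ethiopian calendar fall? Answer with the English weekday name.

Equivalently 29 July 1838 Gregorian, JDN 2392585.
JDN 2392585 mod 7 = 6, and JDN 0 was a Monday, so this is a Sunday.

Sunday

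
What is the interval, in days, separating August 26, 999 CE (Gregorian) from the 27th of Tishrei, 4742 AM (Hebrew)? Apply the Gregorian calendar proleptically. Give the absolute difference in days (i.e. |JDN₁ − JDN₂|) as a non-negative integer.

JDN of the first date = 2086175.
JDN of the second date = 2079640.
|2079640 − 2086175| = 6535.

6535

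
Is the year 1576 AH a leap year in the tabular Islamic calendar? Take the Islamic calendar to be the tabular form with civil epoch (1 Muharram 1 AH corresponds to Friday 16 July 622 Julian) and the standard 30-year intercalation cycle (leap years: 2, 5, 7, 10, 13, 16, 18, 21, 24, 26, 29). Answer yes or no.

yes

Year 1576 AH is year 16 of its 30-year cycle; leap positions are 2, 5, 7, 10, 13, 16, 18, 21, 24, 26, 29, so it is a leap year (355 days).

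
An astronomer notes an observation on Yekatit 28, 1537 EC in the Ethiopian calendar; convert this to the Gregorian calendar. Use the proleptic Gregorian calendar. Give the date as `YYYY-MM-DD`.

Julian Day Number of the source date = 2285422.
Converting JDN 2285422 to the Gregorian calendar gives 4 March 1545 CE.

1545-03-04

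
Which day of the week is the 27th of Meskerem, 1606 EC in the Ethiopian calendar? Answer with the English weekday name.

This is JDN 2310473 (4 October 1613 Gregorian).
2310473 ≡ 4 (mod 7); counting from Monday = 0 gives Friday.

Friday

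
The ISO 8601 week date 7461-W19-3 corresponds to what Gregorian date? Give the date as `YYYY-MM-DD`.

ISO week 1 of 7461 is the week containing the first Thursday of 7461.
Week 19, day 3 (Wednesday) lands on 7461-05-08.

7461-05-08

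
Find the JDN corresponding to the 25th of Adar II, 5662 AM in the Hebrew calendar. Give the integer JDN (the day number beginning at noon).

2415843

Equivalently 3 April 1902 (Gregorian).
JDN 2299161 is 15 October 1582 CE (Gregorian); the target day is +116682 days from there, so JDN = 2415843.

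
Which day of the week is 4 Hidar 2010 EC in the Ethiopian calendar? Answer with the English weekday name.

Equivalently 13 November 2017 Gregorian, JDN 2458071.
2458071 ≡ 0 (mod 7); counting from Monday = 0 gives Monday.

Monday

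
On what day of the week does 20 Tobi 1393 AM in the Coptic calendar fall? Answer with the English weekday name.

In the Gregorian calendar this is 25 January 1677 (JDN 2333597).
2333597 ≡ 0 (mod 7); counting from Monday = 0 gives Monday.

Monday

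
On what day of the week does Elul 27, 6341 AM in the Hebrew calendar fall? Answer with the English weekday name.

Wednesday

In the Gregorian calendar this is 26 September 2581 (JDN 2664020).
2664020 ≡ 2 (mod 7); counting from Monday = 0 gives Wednesday.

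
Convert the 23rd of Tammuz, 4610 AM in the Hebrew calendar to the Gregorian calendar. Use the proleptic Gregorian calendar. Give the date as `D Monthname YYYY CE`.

Both dates share Julian Day Number 2031708; in the Gregorian calendar that is 11 July 850 CE.

11 July 850 CE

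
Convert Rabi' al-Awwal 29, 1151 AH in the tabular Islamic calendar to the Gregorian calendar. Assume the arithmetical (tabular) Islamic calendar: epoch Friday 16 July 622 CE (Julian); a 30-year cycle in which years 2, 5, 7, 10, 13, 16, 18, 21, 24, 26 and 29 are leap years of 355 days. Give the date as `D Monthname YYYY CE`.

17 July 1738 CE

Both dates share Julian Day Number 2356049; in the Gregorian calendar that is 17 July 1738 CE.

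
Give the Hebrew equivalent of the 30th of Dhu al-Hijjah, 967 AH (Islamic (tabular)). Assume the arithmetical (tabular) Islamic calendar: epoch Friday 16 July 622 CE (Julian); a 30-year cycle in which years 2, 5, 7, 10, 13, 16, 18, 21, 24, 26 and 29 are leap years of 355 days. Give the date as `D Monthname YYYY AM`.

Both dates share Julian Day Number 2291112; in the Hebrew calendar that is 1 Tishrei 5321 AM.

1 Tishrei 5321 AM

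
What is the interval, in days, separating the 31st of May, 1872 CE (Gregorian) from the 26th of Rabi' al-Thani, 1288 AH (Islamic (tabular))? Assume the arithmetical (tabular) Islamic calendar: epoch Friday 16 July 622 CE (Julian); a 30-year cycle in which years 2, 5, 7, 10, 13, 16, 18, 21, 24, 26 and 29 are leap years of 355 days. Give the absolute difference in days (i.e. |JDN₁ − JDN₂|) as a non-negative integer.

321

First date → JDN 2404945; second date → JDN 2404624.
The interval is |2404945 − 2404624| = 321 days.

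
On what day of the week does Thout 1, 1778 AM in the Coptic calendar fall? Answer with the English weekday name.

This is JDN 2474079 (11 September 2061 Gregorian).
Since JDN mod 7 = 6 (0 = Monday), the day is Sunday.

Sunday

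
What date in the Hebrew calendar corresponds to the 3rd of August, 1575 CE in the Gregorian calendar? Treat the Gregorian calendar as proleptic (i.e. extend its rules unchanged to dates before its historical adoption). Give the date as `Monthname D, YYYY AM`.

Av 17, 5335 AM

Julian Day Number of the source date = 2296531.
Converting JDN 2296531 to the Hebrew calendar gives 17 Av 5335 AM.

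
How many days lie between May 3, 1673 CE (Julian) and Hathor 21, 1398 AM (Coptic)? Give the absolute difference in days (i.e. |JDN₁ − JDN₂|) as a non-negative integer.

3120

JDN of the first date = 2332244.
JDN of the second date = 2335364.
|2335364 − 2332244| = 3120.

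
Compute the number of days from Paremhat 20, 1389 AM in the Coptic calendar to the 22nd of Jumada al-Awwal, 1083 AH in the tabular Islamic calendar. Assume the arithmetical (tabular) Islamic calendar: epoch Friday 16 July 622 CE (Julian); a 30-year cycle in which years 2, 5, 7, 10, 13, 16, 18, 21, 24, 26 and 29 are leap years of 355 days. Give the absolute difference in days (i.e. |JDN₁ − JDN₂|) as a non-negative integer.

First date → JDN 2332196; second date → JDN 2332004.
The interval is |2332196 − 2332004| = 192 days.

192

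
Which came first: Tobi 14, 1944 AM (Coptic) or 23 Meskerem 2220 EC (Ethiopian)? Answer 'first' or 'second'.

Converting both to JDN: 2534844 vs 2534733; the smaller is the second.

second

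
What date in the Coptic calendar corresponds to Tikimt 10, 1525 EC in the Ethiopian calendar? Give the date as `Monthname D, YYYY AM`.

Paopi 10, 1249 AM

Julian Day Number of the source date = 2280901.
Converting JDN 2280901 to the Coptic calendar gives 10 Paopi 1249 AM.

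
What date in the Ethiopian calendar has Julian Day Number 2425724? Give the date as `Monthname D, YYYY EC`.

JDN 2425724 is 22 April 1929 in the Gregorian calendar.
In the Ethiopian calendar that day is Miyazya 14, 1921 EC.

Miyazya 14, 1921 EC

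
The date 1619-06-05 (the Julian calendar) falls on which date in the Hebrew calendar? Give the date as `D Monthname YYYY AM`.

3 Tammuz 5379 AM

The source date corresponds to 15 June 1619 in the Gregorian calendar (JDN 2312553).
That day falls on 3 Tammuz 5379 AM in the Hebrew calendar.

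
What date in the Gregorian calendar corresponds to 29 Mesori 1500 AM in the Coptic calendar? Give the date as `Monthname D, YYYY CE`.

September 2, 1784 CE

Julian Day Number of the source date = 2372898.
Converting JDN 2372898 to the Gregorian calendar gives 2 September 1784 CE.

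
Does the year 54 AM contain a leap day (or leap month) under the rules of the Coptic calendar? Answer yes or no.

54 mod 4 = 2; in the Coptic calendar a year is leap when year mod 4 = 3, so it is a common year.

no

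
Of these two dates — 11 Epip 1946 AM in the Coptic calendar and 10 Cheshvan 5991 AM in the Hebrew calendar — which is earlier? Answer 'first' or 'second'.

Converting both to JDN: 2535751 vs 2535841; the smaller is the first.

first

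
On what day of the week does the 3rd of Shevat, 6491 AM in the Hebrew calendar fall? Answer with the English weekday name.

Monday

Equivalently 2 February 2731 Gregorian, JDN 2718569.
JDN 2718569 mod 7 = 0, and JDN 0 was a Monday, so this is a Monday.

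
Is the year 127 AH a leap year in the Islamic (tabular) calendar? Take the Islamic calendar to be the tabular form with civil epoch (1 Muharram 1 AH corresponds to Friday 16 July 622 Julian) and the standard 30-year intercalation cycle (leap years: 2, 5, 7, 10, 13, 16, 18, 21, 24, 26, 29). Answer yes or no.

yes

Year 127 AH is year 7 of its 30-year cycle; leap positions are 2, 5, 7, 10, 13, 16, 18, 21, 24, 26, 29, so it is a leap year (355 days).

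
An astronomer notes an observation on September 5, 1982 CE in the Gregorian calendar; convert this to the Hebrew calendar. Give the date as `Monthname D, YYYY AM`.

Both dates share Julian Day Number 2445218; in the Hebrew calendar that is 17 Elul 5742 AM.

Elul 17, 5742 AM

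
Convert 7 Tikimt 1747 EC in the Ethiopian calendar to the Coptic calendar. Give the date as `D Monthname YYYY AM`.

Julian Day Number of the source date = 2361983.
Converting JDN 2361983 to the Coptic calendar gives 7 Paopi 1471 AM.

7 Paopi 1471 AM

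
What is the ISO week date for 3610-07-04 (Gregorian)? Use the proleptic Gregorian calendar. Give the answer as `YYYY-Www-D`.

3610-W26-7

The weekday is Sunday (ISO weekday 7).
That Sunday belongs to ISO week 26 of ISO year 3610.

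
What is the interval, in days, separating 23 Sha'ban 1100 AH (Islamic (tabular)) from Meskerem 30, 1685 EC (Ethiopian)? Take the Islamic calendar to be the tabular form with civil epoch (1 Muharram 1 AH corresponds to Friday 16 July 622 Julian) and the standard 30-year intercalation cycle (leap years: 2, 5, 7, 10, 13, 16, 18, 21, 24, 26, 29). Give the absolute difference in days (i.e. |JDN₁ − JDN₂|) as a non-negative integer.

1213

First date → JDN 2338118; second date → JDN 2339331.
The interval is |2338118 − 2339331| = 1213 days.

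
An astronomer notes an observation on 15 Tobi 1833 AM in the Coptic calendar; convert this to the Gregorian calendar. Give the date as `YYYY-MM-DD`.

Both dates share Julian Day Number 2494302; in the Gregorian calendar that is 24 January 2117 CE.

2117-01-24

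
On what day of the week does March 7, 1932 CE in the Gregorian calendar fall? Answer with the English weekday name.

Since JDN mod 7 = 0 (0 = Monday), the day is Monday.

Monday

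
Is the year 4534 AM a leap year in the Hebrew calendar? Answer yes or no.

no

Hebrew year 4534 is year 12 of its 19-year Metonic cycle; leap years are at positions 3, 6, 8, 11, 14, 17, 19, so it is a common year (12 months).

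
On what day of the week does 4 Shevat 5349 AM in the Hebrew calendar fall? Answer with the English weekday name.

This is JDN 2301451 (21 January 1589 Gregorian).
Since JDN mod 7 = 5 (0 = Monday), the day is Saturday.

Saturday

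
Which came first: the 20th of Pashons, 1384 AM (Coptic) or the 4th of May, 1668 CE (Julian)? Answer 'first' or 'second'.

second

First date → JDN 2330430; second date → JDN 2330419.
JDN 2330419 < JDN 2330430, so the second date is earlier.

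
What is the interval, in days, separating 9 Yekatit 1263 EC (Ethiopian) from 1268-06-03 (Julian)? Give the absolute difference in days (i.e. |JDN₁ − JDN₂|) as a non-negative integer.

First date → JDN 2185324; second date → JDN 2184349.
The interval is |2185324 − 2184349| = 975 days.

975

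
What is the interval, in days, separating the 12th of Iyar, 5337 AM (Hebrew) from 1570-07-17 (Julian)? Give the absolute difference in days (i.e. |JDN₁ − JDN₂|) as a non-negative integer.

2478

First date → JDN 2297176; second date → JDN 2294698.
The interval is |2297176 − 2294698| = 2478 days.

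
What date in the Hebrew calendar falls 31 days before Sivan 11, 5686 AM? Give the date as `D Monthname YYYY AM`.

9 Iyar 5686 AM

JDN of Sivan 11, 5686 AM = 2424660.
2424660 − 31 = 2424629.
JDN 2424629 in the Hebrew calendar is 9 Iyar 5686 AM.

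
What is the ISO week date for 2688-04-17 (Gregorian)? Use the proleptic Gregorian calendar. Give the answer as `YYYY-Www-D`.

2688-W16-2

The weekday is Tuesday (ISO weekday 2).
That Tuesday belongs to ISO week 16 of ISO year 2688.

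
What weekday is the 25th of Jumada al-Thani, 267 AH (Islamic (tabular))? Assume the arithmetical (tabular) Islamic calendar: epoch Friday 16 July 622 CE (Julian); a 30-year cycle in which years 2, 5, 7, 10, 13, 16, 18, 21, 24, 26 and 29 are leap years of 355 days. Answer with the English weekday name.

In the proleptic Gregorian calendar this is 4 February 881 (JDN 2042874).
2042874 ≡ 1 (mod 7); counting from Monday = 0 gives Tuesday.

Tuesday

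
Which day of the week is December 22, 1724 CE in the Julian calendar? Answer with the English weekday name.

This is JDN 2351105 (2 January 1725 Gregorian).
2351105 ≡ 1 (mod 7); counting from Monday = 0 gives Tuesday.

Tuesday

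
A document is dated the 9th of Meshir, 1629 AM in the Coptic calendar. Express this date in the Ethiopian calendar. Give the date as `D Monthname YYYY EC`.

9 Yekatit 1905 EC

The source date corresponds to 16 February 1913 in the Gregorian calendar (JDN 2419815).
That day falls on 9 Yekatit 1905 EC in the Ethiopian calendar.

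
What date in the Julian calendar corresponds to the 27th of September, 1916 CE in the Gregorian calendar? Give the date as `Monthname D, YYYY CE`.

September 14, 1916 CE

The Julian–Gregorian offset here is 13 days (Julian trailing).
27 September 1916 Gregorian − 13 days → 14 September 1916 Julian.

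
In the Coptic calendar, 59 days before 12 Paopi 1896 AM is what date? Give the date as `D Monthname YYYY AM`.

Counting 59 days back from JDN 2517220 reaches JDN 2517161, which is 19 Mesori 1895 AM.

19 Mesori 1895 AM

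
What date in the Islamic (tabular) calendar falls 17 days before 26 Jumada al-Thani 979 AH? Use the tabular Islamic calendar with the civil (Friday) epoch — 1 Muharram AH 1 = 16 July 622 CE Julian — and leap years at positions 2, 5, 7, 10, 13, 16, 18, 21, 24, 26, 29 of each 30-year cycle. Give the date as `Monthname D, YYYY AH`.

Jumada al-Thani 9, 979 AH

JDN of 26 Jumada al-Thani 979 AH = 2295184.
2295184 − 17 = 2295167.
JDN 2295167 in the tabular Islamic calendar is Jumada al-Thani 9, 979 AH.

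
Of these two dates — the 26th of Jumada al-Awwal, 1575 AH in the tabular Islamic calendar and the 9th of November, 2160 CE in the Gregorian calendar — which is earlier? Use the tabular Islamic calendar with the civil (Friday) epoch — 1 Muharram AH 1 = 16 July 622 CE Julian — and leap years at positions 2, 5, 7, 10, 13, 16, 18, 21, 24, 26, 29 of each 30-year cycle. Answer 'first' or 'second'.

first

The two dates have Julian Day Numbers 2506356 and 2510297 respectively.
Since 2506356 < 2510297, the first date comes first.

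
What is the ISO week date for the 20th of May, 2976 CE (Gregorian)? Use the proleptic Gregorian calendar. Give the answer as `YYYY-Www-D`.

2976-W21-1

The weekday is Monday (ISO weekday 1).
That Monday belongs to ISO week 21 of ISO year 2976.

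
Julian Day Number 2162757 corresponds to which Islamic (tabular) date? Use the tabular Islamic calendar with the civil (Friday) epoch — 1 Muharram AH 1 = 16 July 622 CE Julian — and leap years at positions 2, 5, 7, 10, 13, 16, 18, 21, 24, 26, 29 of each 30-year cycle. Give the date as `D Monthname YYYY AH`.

15 Shawwal 605 AH

The proleptic Gregorian equivalent of JDN 2162757 is 29 April 1209.
In the tabular Islamic calendar that day is 15 Shawwal 605 AH.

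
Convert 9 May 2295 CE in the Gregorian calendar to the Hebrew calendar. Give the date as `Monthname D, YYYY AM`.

Iyar 24, 6055 AM

Both dates share Julian Day Number 2559420; in the Hebrew calendar that is 24 Iyar 6055 AM.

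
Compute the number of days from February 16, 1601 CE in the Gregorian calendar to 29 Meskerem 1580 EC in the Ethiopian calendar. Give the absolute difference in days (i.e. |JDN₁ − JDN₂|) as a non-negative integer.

First date → JDN 2305860; second date → JDN 2300979.
The interval is |2305860 − 2300979| = 4881 days.

4881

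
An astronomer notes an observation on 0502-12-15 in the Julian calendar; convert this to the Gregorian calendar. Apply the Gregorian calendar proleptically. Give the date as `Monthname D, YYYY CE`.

The Julian–Gregorian offset here is 2 days (Julian trailing).
15 December 502 Julian + 2 days → 17 December 502 Gregorian.

December 17, 502 CE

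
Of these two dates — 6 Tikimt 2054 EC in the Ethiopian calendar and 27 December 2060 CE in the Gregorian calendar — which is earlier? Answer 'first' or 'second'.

second

The two dates have Julian Day Numbers 2474114 and 2473821 respectively.
Since 2473821 < 2474114, the second date comes first.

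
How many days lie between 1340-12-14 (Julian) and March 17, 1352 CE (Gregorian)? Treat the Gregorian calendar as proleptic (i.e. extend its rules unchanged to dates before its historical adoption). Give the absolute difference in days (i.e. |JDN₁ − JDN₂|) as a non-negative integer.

JDN of the first date = 2210841.
JDN of the second date = 2214944.
|2214944 − 2210841| = 4103.

4103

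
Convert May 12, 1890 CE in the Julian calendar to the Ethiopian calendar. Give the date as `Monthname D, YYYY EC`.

Both dates share Julian Day Number 2411512; in the Ethiopian calendar that is 17 Ginbot 1882 EC.

Ginbot 17, 1882 EC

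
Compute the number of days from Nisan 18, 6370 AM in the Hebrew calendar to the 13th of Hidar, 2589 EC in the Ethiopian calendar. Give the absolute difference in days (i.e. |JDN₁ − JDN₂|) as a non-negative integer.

4875

JDN of the first date = 2674435.
JDN of the second date = 2669560.
|2669560 − 2674435| = 4875.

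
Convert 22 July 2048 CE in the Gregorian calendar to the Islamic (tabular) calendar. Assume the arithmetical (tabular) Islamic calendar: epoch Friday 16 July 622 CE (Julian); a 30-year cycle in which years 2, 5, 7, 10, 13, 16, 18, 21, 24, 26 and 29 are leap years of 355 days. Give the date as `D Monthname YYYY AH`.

Both dates share Julian Day Number 2469280; in the tabular Islamic calendar that is 10 Shawwal 1470 AH.

10 Shawwal 1470 AH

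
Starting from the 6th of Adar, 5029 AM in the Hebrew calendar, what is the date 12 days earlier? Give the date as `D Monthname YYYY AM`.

24 Shevat 5029 AM

JDN of the 6th of Adar, 5029 AM = 2184600.
2184600 − 12 = 2184588.
JDN 2184588 in the Hebrew calendar is 24 Shevat 5029 AM.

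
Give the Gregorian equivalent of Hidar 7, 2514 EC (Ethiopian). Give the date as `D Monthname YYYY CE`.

Julian Day Number of the source date = 2642160.
Converting JDN 2642160 to the Gregorian calendar gives 20 November 2521 CE.

20 November 2521 CE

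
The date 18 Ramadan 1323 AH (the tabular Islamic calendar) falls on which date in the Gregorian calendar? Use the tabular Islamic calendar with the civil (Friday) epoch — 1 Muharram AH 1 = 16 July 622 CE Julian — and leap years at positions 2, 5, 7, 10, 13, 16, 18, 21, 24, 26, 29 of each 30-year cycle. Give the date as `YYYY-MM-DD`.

Julian Day Number of the source date = 2417166.
Converting JDN 2417166 to the Gregorian calendar gives 16 November 1905 CE.

1905-11-16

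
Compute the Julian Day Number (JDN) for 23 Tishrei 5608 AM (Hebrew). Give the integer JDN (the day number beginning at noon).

In the Gregorian calendar the same day is 3 October 1847.
JDN 2400001 is 17 November 1858 CE (Gregorian), MJD 0; the target day is −4063 days from there, so JDN = 2395938.

2395938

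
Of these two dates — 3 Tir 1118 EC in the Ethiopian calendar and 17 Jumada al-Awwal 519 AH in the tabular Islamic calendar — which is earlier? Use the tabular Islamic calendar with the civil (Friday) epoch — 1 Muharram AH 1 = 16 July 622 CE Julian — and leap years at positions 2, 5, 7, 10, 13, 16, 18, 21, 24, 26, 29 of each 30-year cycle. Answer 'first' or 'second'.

second

The two dates have Julian Day Numbers 2132327 and 2132136 respectively.
Since 2132136 < 2132327, the second date comes first.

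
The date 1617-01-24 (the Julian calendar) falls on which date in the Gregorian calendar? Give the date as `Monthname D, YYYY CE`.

February 3, 1617 CE

At this point the Julian calendar is 10 days behind the Gregorian.
24 January 1617 Julian + 10 days → 3 February 1617 Gregorian.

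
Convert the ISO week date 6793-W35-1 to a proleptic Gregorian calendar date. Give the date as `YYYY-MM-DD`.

6793-08-30

ISO week 1 of 6793 is the week containing the first Thursday of 6793.
Week 35, day 1 (Monday) lands on 6793-08-30.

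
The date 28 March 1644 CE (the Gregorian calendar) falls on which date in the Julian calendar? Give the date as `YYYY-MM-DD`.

At this point the Julian calendar is 10 days behind the Gregorian.
28 March 1644 Gregorian − 10 days → 18 March 1644 Julian.

1644-03-18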